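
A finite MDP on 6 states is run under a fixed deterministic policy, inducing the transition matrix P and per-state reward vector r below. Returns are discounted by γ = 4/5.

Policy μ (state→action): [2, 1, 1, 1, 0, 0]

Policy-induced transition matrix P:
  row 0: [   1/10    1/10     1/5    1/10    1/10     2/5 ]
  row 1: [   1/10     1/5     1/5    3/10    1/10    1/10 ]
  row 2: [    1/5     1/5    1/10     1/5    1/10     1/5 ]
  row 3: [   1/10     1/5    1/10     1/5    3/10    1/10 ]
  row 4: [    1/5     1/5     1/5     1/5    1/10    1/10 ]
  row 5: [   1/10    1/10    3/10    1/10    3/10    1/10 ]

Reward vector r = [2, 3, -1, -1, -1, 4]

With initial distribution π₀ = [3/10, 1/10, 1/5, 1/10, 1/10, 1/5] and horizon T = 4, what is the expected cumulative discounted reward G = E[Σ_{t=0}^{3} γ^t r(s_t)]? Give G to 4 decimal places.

G = 3.1355

t=0: π = [0.3000, 0.1000, 0.2000, 0.1000, 0.1000, 0.2000], E[r] = 1.3000, γ^t·E[r] = 1.300000, running G = 1.300000
t=1: π = [0.1300, 0.1500, 0.1900, 0.1600, 0.1600, 0.2100], E[r] = 1.0400, γ^t·E[r] = 0.832000, running G = 2.132000
t=2: π = [0.1350, 0.1660, 0.1860, 0.1810, 0.1740, 0.1580], E[r] = 0.8590, γ^t·E[r] = 0.549760, running G = 2.681760
t=3: π = [0.1360, 0.1707, 0.1791, 0.1873, 0.1678, 0.1591], E[r] = 0.8863, γ^t·E[r] = 0.453786, running G = 3.135546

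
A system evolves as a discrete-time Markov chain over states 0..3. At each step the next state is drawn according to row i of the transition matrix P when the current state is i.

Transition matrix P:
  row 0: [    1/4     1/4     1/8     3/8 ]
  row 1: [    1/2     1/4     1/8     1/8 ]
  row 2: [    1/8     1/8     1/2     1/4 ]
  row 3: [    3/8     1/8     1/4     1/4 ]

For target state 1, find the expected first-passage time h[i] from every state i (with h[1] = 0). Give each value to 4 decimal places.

First-step conditioning: h[1] = 0; for i ≠ 1, h[i] = 1 + Σ_k P[i][k]·h[k].
  h[0] = 1 + 1/4·h[0] + 1/8·h[2] + 3/8·h[3]
  h[2] = 1 + 1/8·h[0] + 1/2·h[2] + 1/4·h[3]
  h[3] = 1 + 3/8·h[0] + 1/4·h[2] + 1/4·h[3]
Solving the 3×3 linear system over states ≠ 1 gives exactly h = [184/33, 0, 72/11, 208/33] (h[1] = 0 is the target).

h = [5.5758, 0.0000, 6.5455, 6.3030]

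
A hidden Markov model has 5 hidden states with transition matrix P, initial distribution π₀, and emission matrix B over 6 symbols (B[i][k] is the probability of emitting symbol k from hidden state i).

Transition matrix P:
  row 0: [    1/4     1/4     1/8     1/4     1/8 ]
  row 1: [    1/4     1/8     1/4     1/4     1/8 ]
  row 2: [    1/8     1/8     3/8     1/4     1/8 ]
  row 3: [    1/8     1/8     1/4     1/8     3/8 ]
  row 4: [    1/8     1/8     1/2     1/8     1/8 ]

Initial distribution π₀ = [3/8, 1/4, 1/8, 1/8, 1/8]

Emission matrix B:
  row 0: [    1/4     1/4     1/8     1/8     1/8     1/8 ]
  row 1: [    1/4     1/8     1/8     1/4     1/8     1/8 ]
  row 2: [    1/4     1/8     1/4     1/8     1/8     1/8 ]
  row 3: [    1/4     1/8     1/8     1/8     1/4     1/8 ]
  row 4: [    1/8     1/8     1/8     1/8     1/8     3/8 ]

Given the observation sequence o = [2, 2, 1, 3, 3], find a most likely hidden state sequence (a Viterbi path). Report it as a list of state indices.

path = [2, 2, 2, 2, 2]

t=0: δ = [4.688e-02, 3.125e-02, 3.125e-02, 1.562e-02, 1.562e-02]  (obs o_0=2)
t=1: δ = [1.465e-03, 1.465e-03, 2.930e-03, 1.465e-03, 7.324e-04]  ψ = [0, 0, 2, 0, 0]  (obs o_1=2)
t=2: δ = [9.155e-05, 4.578e-05, 1.373e-04, 9.155e-05, 6.866e-05]  ψ = [0, 0, 2, 2, 3]  (obs o_2=1)
t=3: δ = [2.861e-06, 5.722e-06, 6.437e-06, 4.292e-06, 4.292e-06]  ψ = [0, 0, 2, 2, 3]  (obs o_3=3)
t=4: δ = [1.788e-07, 2.012e-07, 3.017e-07, 2.012e-07, 2.012e-07]  ψ = [1, 2, 2, 2, 3]  (obs o_4=3)
backtrack: best end state = 2; path = [2, 2, 2, 2, 2]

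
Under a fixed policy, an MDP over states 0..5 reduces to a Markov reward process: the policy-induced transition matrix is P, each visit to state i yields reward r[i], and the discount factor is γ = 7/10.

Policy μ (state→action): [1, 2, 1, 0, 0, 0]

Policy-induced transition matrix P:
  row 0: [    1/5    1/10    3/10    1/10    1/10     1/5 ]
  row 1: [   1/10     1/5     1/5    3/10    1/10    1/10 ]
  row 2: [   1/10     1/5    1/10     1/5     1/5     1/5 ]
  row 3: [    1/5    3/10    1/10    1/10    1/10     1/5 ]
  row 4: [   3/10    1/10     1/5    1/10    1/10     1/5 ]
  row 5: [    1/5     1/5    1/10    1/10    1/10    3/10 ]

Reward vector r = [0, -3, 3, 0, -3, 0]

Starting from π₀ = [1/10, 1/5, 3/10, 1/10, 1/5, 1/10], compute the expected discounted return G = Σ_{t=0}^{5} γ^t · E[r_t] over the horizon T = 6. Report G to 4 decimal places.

t=0: π = [0.1000, 0.2000, 0.3000, 0.1000, 0.2000, 0.1000], E[r] = -0.3000, γ^t·E[r] = -0.300000, running G = -0.300000
t=1: π = [0.1700, 0.1800, 0.1600, 0.1700, 0.1300, 0.1900], E[r] = -0.4500, γ^t·E[r] = -0.315000, running G = -0.615000
t=2: π = [0.1790, 0.1870, 0.1650, 0.1520, 0.1160, 0.2010], E[r] = -0.4140, γ^t·E[r] = -0.202860, running G = -0.817860
t=3: π = [0.1764, 0.1857, 0.1661, 0.1539, 0.1165, 0.2014], E[r] = -0.4083, γ^t·E[r] = -0.140047, running G = -0.957907
t=4: π = [0.1765, 0.1861, 0.1655, 0.1538, 0.1166, 0.2016], E[r] = -0.4116, γ^t·E[r] = -0.098832, running G = -1.056739
t=5: π = [0.1765, 0.1861, 0.1656, 0.1538, 0.1166, 0.2015], E[r] = -0.4112, γ^t·E[r] = -0.069103, running G = -1.125842

G = -1.1258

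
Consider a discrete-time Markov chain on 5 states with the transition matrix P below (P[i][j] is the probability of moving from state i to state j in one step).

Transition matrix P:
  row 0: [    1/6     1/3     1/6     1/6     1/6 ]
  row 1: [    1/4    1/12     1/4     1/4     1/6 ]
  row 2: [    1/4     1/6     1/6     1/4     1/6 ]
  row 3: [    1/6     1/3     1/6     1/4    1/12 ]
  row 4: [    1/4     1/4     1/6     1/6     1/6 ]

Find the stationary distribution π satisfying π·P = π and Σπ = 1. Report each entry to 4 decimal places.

π = [0.2139, 0.2320, 0.1860, 0.2198, 0.1483]

Balance equations π_j = Σ_i π_i·P[i][j]:
  π_0 = 1/6·π_0 + 1/4·π_1 + 1/4·π_2 + 1/6·π_3 + 1/4·π_4
  π_1 = 1/3·π_0 + 1/12·π_1 + 1/6·π_2 + 1/3·π_3 + 1/4·π_4
  π_2 = 1/6·π_0 + 1/4·π_1 + 1/6·π_2 + 1/6·π_3 + 1/6·π_4
  π_3 = 1/6·π_0 + 1/4·π_1 + 1/4·π_2 + 1/4·π_3 + 1/6·π_4
  normalize: π_0 + π_1 + π_2 + π_3 + π_4 = 1
Solving the linear system gives exactly π = [395/1847, 5570/24011, 4466/24011, 406/1847, 274/1847].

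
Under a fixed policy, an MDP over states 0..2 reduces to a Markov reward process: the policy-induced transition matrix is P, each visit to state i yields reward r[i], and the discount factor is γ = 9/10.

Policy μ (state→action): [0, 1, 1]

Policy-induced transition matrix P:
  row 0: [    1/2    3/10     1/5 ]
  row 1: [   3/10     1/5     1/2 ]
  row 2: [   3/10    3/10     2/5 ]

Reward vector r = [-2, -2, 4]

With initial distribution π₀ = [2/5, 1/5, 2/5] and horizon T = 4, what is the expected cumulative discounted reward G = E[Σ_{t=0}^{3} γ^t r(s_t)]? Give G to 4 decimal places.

G = 0.6084

t=0: π = [0.4000, 0.2000, 0.4000], E[r] = 0.4000, γ^t·E[r] = 0.400000, running G = 0.400000
t=1: π = [0.3800, 0.2800, 0.3400], E[r] = 0.0400, γ^t·E[r] = 0.036000, running G = 0.436000
t=2: π = [0.3760, 0.2720, 0.3520], E[r] = 0.1120, γ^t·E[r] = 0.090720, running G = 0.526720
t=3: π = [0.3752, 0.2728, 0.3520], E[r] = 0.1120, γ^t·E[r] = 0.081648, running G = 0.608368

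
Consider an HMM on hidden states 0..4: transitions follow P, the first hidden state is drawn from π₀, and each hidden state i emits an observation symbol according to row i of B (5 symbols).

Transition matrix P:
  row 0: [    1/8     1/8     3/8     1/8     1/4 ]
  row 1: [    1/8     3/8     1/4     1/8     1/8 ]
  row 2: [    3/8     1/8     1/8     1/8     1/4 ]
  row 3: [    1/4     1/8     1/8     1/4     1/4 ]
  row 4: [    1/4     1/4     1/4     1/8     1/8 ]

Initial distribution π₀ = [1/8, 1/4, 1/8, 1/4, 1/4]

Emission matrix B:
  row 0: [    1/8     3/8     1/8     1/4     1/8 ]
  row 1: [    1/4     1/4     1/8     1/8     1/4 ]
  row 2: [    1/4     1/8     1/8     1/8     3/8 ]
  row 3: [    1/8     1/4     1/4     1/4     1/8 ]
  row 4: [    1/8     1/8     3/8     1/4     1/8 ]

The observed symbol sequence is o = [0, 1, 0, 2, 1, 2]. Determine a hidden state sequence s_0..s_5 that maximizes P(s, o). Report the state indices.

t=0: δ = [1.562e-02, 6.250e-02, 3.125e-02, 3.125e-02, 3.125e-02]  (obs o_0=0)
t=1: δ = [4.395e-03, 5.859e-03, 1.953e-03, 1.953e-03, 9.766e-04]  ψ = [2, 1, 1, 1, 1]  (obs o_1=1)
t=2: δ = [9.155e-05, 5.493e-04, 4.120e-04, 9.155e-05, 1.373e-04]  ψ = [1, 1, 0, 1, 0]  (obs o_2=0)
t=3: δ = [1.931e-05, 2.575e-05, 1.717e-05, 1.717e-05, 3.862e-05]  ψ = [2, 1, 1, 1, 2]  (obs o_3=2)
t=4: δ = [3.621e-06, 2.414e-06, 1.207e-06, 1.207e-06, 6.035e-07]  ψ = [4, 1, 4, 4, 0]  (obs o_4=1)
t=5: δ = [5.658e-08, 1.132e-07, 1.697e-07, 1.132e-07, 3.395e-07]  ψ = [0, 1, 0, 0, 0]  (obs o_5=2)
backtrack: best end state = 4; path = [2, 0, 2, 4, 0, 4]

path = [2, 0, 2, 4, 0, 4]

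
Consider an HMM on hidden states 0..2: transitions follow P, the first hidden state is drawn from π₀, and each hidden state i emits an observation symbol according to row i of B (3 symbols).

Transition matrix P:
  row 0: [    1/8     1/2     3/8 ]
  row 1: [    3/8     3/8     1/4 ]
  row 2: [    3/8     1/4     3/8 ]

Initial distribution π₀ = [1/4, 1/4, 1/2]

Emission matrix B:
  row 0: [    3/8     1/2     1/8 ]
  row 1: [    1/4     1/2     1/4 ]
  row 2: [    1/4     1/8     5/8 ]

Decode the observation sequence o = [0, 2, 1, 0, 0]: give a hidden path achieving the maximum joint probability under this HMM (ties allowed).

path = [2, 2, 0, 1, 0]

t=0: δ = [9.375e-02, 6.250e-02, 1.250e-01]  (obs o_0=0)
t=1: δ = [5.859e-03, 1.172e-02, 2.930e-02]  ψ = [2, 0, 2]  (obs o_1=2)
t=2: δ = [5.493e-03, 3.662e-03, 1.373e-03]  ψ = [2, 2, 2]  (obs o_2=1)
t=3: δ = [5.150e-04, 6.866e-04, 5.150e-04]  ψ = [1, 0, 0]  (obs o_3=0)
t=4: δ = [9.656e-05, 6.437e-05, 4.828e-05]  ψ = [1, 0, 0]  (obs o_4=0)
backtrack: best end state = 0; path = [2, 2, 0, 1, 0]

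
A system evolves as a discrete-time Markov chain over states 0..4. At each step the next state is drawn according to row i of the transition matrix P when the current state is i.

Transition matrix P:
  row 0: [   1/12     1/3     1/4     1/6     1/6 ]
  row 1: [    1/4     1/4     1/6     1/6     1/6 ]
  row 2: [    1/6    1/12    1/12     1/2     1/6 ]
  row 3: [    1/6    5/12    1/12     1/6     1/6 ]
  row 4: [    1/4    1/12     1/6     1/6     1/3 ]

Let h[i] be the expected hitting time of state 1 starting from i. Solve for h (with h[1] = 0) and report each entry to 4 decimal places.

h = [3.8484, 0.0000, 4.5481, 3.4111, 4.9329]

First-step conditioning: h[1] = 0; for i ≠ 1, h[i] = 1 + Σ_k P[i][k]·h[k].
  h[0] = 1 + 1/12·h[0] + 1/4·h[2] + 1/6·h[3] + 1/6·h[4]
  h[2] = 1 + 1/6·h[0] + 1/12·h[2] + 1/2·h[3] + 1/6·h[4]
  h[3] = 1 + 1/6·h[0] + 1/12·h[2] + 1/6·h[3] + 1/6·h[4]
  h[4] = 1 + 1/4·h[0] + 1/6·h[2] + 1/6·h[3] + 1/3·h[4]
Solving the 4×4 linear system over states ≠ 1 gives exactly h = [1320/343, 0, 1560/343, 1170/343, 1692/343] (h[1] = 0 is the target).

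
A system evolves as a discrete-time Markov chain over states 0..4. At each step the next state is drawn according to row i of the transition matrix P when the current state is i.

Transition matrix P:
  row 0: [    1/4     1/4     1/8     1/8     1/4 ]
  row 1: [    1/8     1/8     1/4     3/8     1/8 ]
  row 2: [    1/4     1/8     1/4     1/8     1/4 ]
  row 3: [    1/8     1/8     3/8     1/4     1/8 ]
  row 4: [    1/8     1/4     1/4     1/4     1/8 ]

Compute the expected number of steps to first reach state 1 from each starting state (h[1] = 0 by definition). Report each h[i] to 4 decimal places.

First-step conditioning: h[1] = 0; for i ≠ 1, h[i] = 1 + Σ_k P[i][k]·h[k].
  h[0] = 1 + 1/4·h[0] + 1/8·h[2] + 1/8·h[3] + 1/4·h[4]
  h[2] = 1 + 1/4·h[0] + 1/4·h[2] + 1/8·h[3] + 1/4·h[4]
  h[3] = 1 + 1/8·h[0] + 3/8·h[2] + 1/4·h[3] + 1/8·h[4]
  h[4] = 1 + 1/8·h[0] + 1/4·h[2] + 1/4·h[3] + 1/8·h[4]
Solving the 4×4 linear system over states ≠ 1 gives exactly h = [224/45, 0, 256/45, 88/15, 232/45] (h[1] = 0 is the target).

h = [4.9778, 0.0000, 5.6889, 5.8667, 5.1556]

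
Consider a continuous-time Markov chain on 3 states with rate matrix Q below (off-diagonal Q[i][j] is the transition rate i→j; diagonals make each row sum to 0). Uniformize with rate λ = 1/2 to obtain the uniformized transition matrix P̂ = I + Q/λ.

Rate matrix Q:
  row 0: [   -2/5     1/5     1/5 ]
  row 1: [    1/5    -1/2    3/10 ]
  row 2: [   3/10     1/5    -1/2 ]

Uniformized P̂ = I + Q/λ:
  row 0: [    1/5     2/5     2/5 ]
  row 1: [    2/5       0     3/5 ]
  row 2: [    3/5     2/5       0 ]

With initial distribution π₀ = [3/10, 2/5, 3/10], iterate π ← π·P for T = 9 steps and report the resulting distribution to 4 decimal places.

t=0: π = [0.3000, 0.4000, 0.3000]
t=1: π = [0.4000, 0.2400, 0.3600]
t=2: π = [0.3920, 0.3040, 0.3040]
t=3: π = [0.3824, 0.2784, 0.3392]
t=4: π = [0.3914, 0.2886, 0.3200]
t=5: π = [0.3857, 0.2845, 0.3297]
t=6: π = [0.3888, 0.2862, 0.3250]
t=7: π = [0.3872, 0.2855, 0.3272]
t=8: π = [0.3880, 0.2858, 0.3262]
t=9: π = [0.3876, 0.2857, 0.3267]

π = [0.3876, 0.2857, 0.3267]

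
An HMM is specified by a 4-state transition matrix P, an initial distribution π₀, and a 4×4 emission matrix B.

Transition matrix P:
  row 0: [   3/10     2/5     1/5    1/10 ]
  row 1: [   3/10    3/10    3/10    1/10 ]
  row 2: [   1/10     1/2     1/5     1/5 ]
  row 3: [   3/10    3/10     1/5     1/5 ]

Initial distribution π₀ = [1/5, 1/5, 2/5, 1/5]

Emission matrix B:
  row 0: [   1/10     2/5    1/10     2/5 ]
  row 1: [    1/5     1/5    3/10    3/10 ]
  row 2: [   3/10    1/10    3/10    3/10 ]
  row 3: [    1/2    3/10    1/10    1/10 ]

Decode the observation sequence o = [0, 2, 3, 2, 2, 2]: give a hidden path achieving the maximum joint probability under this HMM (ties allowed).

path = [2, 1, 0, 1, 2, 1]

t=0: δ = [2.000e-02, 4.000e-02, 1.200e-01, 1.000e-01]  (obs o_0=0)
t=1: δ = [3.000e-03, 1.800e-02, 7.200e-03, 2.400e-03]  ψ = [3, 2, 2, 2]  (obs o_1=2)
t=2: δ = [2.160e-03, 1.620e-03, 1.620e-03, 1.800e-04]  ψ = [1, 1, 1, 1]  (obs o_2=3)
t=3: δ = [6.480e-05, 2.592e-04, 1.458e-04, 3.240e-05]  ψ = [0, 0, 1, 2]  (obs o_3=2)
t=4: δ = [7.776e-06, 2.333e-05, 2.333e-05, 2.916e-06]  ψ = [1, 1, 1, 2]  (obs o_4=2)
t=5: δ = [6.998e-07, 3.499e-06, 2.100e-06, 4.666e-07]  ψ = [1, 2, 1, 2]  (obs o_5=2)
backtrack: best end state = 1; path = [2, 1, 0, 1, 2, 1]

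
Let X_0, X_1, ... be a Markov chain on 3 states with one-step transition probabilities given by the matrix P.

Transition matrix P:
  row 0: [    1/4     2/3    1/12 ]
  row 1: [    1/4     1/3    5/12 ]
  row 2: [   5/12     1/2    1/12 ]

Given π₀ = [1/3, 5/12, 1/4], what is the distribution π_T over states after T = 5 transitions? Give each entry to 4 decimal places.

t=0: π = [0.3333, 0.4167, 0.2500]
t=1: π = [0.2917, 0.4861, 0.2222]
t=2: π = [0.2870, 0.4676, 0.2454]
t=3: π = [0.2909, 0.4699, 0.2392]
t=4: π = [0.2899, 0.4702, 0.2400]
t=5: π = [0.2900, 0.4700, 0.2401]

π = [0.2900, 0.4700, 0.2401]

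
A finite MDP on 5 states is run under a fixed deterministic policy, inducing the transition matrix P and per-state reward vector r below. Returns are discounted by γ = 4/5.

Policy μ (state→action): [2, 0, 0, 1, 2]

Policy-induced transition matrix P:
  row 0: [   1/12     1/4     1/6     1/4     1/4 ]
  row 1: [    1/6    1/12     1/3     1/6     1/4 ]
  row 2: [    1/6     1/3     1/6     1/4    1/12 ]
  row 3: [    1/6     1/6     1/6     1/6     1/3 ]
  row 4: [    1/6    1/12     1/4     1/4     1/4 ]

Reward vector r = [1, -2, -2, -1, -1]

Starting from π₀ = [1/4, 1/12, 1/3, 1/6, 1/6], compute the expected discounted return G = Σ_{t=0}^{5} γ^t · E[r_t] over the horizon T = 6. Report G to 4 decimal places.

G = -3.8740

t=0: π = [0.2500, 0.0833, 0.3333, 0.1667, 0.1667], E[r] = -0.9167, γ^t·E[r] = -0.916667, running G = -0.916667
t=1: π = [0.1458, 0.2222, 0.1944, 0.2292, 0.2083], E[r] = -1.1250, γ^t·E[r] = -0.900000, running G = -1.816667
t=2: π = [0.1545, 0.1753, 0.2211, 0.2124, 0.2367], E[r] = -1.0874, γ^t·E[r] = -0.695926, running G = -2.512593
t=3: π = [0.1538, 0.1821, 0.2156, 0.2177, 0.2309], E[r] = -1.0901, γ^t·E[r] = -0.558123, running G = -3.070716
t=4: π = [0.1539, 0.1810, 0.2162, 0.2167, 0.2322], E[r] = -1.0896, γ^t·E[r] = -0.446281, running G = -3.516998
t=5: π = [0.1538, 0.1811, 0.2162, 0.2169, 0.2320], E[r] = -1.0896, γ^t·E[r] = -0.357036, running G = -3.874034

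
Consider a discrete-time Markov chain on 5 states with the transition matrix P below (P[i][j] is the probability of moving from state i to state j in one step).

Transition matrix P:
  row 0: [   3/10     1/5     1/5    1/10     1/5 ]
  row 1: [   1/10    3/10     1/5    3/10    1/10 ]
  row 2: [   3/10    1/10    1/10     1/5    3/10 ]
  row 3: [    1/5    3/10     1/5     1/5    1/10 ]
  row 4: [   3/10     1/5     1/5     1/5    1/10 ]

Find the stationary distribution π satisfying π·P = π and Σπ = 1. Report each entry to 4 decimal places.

π = [0.2353, 0.2241, 0.1818, 0.1989, 0.1599]

Balance equations π_j = Σ_i π_i·P[i][j]:
  π_0 = 3/10·π_0 + 1/10·π_1 + 3/10·π_2 + 1/5·π_3 + 3/10·π_4
  π_1 = 1/5·π_0 + 3/10·π_1 + 1/10·π_2 + 3/10·π_3 + 1/5·π_4
  π_2 = 1/5·π_0 + 1/5·π_1 + 1/10·π_2 + 1/5·π_3 + 1/5·π_4
  π_3 = 1/10·π_0 + 3/10·π_1 + 1/5·π_2 + 1/5·π_3 + 1/5·π_4
  normalize: π_0 + π_1 + π_2 + π_3 + π_4 = 1
Solving the linear system gives exactly π = [2275/9669, 197/879, 2/11, 641/3223, 1546/9669].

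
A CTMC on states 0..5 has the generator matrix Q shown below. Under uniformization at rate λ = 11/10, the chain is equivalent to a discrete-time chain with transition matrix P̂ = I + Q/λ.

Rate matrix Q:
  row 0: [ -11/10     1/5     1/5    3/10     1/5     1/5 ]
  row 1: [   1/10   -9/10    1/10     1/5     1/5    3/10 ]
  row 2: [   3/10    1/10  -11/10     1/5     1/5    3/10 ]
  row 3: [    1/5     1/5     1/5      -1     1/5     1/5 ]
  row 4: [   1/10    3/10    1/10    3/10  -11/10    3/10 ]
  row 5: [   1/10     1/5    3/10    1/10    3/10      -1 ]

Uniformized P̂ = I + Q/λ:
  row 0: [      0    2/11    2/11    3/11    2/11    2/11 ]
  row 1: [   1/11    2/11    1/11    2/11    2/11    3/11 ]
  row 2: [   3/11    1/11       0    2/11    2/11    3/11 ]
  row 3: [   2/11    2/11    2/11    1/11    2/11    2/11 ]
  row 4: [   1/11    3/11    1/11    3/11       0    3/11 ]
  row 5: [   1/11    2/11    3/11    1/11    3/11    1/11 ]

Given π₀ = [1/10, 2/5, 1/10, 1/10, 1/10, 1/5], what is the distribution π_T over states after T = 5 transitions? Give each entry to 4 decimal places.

t=0: π = [0.1000, 0.4000, 0.1000, 0.1000, 0.1000, 0.2000]
t=1: π = [0.1091, 0.1818, 0.1364, 0.1727, 0.1818, 0.2182]
t=2: π = [0.1215, 0.1860, 0.1438, 0.1727, 0.1686, 0.2074]
t=3: π = [0.1217, 0.1841, 0.1423, 0.1736, 0.1700, 0.2083]
t=4: π = [0.1215, 0.1843, 0.1427, 0.1736, 0.1698, 0.2080]
t=5: π = [0.1216, 0.1843, 0.1426, 0.1736, 0.1698, 0.2081]

π = [0.1216, 0.1843, 0.1426, 0.1736, 0.1698, 0.2081]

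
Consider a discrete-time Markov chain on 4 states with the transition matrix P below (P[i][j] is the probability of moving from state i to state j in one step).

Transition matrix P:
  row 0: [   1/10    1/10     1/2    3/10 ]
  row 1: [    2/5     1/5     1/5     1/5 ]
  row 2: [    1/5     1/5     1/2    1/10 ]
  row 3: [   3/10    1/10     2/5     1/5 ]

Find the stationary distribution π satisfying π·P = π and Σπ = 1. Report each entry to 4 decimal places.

Balance equations π_j = Σ_i π_i·P[i][j]:
  π_0 = 1/10·π_0 + 2/5·π_1 + 1/5·π_2 + 3/10·π_3
  π_1 = 1/10·π_0 + 1/5·π_1 + 1/5·π_2 + 1/10·π_3
  π_2 = 1/2·π_0 + 1/5·π_1 + 1/2·π_2 + 2/5·π_3
  normalize: π_0 + π_1 + π_2 + π_3 = 1
Solving the linear system gives exactly π = [57/251, 40/251, 109/251, 45/251].

π = [0.2271, 0.1594, 0.4343, 0.1793]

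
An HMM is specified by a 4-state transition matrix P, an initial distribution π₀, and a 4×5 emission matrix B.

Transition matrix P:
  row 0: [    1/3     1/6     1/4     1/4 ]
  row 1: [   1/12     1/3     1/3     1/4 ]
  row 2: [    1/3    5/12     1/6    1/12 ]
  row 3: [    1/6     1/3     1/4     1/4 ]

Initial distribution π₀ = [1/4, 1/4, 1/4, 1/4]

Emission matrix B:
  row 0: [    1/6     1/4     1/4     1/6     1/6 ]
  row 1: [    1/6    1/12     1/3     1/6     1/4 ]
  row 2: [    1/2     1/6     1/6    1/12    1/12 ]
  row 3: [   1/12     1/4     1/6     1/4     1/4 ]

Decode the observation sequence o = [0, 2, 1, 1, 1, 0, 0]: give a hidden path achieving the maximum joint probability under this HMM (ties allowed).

path = [2, 1, 2, 0, 0, 2, 2]

t=0: δ = [4.167e-02, 4.167e-02, 1.250e-01, 2.083e-02]  (obs o_0=0)
t=1: δ = [1.042e-02, 1.736e-02, 3.472e-03, 1.736e-03]  ψ = [2, 2, 2, 0]  (obs o_1=2)
t=2: δ = [8.681e-04, 4.823e-04, 9.645e-04, 1.085e-03]  ψ = [0, 1, 1, 1]  (obs o_2=1)
t=3: δ = [8.038e-05, 3.349e-05, 4.521e-05, 6.782e-05]  ψ = [2, 2, 3, 3]  (obs o_3=1)
t=4: δ = [6.698e-06, 1.884e-06, 3.349e-06, 5.023e-06]  ψ = [0, 3, 0, 0]  (obs o_4=1)
t=5: δ = [3.721e-07, 2.791e-07, 8.372e-07, 1.395e-07]  ψ = [0, 3, 0, 0]  (obs o_5=0)
t=6: δ = [4.651e-08, 5.814e-08, 6.977e-08, 7.752e-09]  ψ = [2, 2, 2, 0]  (obs o_6=0)
backtrack: best end state = 2; path = [2, 1, 2, 0, 0, 2, 2]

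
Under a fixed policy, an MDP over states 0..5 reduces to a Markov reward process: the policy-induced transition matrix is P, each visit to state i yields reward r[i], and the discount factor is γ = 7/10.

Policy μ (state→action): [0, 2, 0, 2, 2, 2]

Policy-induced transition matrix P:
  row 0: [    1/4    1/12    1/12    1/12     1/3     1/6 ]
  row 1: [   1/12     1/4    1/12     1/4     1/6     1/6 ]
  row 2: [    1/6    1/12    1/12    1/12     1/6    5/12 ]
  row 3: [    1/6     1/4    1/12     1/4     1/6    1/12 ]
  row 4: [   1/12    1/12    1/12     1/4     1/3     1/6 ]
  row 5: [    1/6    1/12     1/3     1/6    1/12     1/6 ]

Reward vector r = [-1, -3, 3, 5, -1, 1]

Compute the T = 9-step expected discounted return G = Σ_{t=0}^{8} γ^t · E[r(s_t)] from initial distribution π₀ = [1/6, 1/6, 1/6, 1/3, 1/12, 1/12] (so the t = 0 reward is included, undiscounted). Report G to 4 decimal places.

G = 2.9977

t=0: π = [0.1667, 0.1667, 0.1667, 0.3333, 0.0833, 0.0833], E[r] = 1.5000, γ^t·E[r] = 1.500000, running G = 1.500000
t=1: π = [0.1597, 0.1667, 0.1042, 0.1875, 0.2014, 0.1806], E[r] = 0.5694, γ^t·E[r] = 0.398611, running G = 1.898611
t=2: π = [0.1493, 0.1424, 0.1285, 0.1910, 0.2118, 0.1771], E[r] = 0.7292, γ^t·E[r] = 0.357292, running G = 2.255903
t=3: π = [0.1496, 0.1389, 0.1276, 0.1889, 0.2121, 0.1829], E[r] = 0.7321, γ^t·E[r] = 0.251097, running G = 2.506999
t=4: π = [0.1499, 0.1380, 0.1291, 0.1886, 0.2117, 0.1828], E[r] = 0.7373, γ^t·E[r] = 0.177018, running G = 2.684018
t=5: π = [0.1500, 0.1378, 0.1290, 0.1883, 0.2117, 0.1832], E[r] = 0.7367, γ^t·E[r] = 0.123822, running G = 2.807840
t=6: π = [0.1500, 0.1377, 0.1291, 0.1882, 0.2117, 0.1832], E[r] = 0.7370, γ^t·E[r] = 0.086709, running G = 2.894549
t=7: π = [0.1501, 0.1376, 0.1291, 0.1882, 0.2117, 0.1833], E[r] = 0.7370, γ^t·E[r] = 0.060695, running G = 2.955244
t=8: π = [0.1501, 0.1376, 0.1291, 0.1882, 0.2117, 0.1833], E[r] = 0.7370, γ^t·E[r] = 0.042488, running G = 2.997732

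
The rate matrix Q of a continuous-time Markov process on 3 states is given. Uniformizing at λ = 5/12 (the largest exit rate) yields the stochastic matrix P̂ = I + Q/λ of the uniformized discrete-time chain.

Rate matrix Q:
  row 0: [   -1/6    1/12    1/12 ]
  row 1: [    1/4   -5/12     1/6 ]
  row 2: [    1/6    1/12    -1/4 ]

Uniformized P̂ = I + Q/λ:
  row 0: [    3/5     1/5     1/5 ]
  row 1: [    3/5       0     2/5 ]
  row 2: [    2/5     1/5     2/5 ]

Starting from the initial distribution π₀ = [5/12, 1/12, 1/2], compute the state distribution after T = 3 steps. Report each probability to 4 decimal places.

t=0: π = [0.4167, 0.0833, 0.5000]
t=1: π = [0.5000, 0.1833, 0.3167]
t=2: π = [0.5367, 0.1633, 0.3000]
t=3: π = [0.5400, 0.1673, 0.2927]

π = [0.5400, 0.1673, 0.2927]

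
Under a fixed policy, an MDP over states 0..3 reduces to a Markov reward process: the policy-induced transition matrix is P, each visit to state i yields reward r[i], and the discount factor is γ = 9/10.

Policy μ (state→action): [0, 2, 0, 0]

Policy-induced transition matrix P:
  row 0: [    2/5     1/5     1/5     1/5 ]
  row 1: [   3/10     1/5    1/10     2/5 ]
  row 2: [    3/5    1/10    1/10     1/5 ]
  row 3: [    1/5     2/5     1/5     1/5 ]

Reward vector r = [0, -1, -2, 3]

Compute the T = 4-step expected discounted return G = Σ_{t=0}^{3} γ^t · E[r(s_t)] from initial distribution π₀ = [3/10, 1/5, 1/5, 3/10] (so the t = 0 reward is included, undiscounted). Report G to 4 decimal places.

G = 0.7337

t=0: π = [0.3000, 0.2000, 0.2000, 0.3000], E[r] = 0.3000, γ^t·E[r] = 0.300000, running G = 0.300000
t=1: π = [0.3600, 0.2400, 0.1600, 0.2400], E[r] = 0.1600, γ^t·E[r] = 0.144000, running G = 0.444000
t=2: π = [0.3600, 0.2320, 0.1600, 0.2480], E[r] = 0.1920, γ^t·E[r] = 0.155520, running G = 0.599520
t=3: π = [0.3592, 0.2336, 0.1608, 0.2464], E[r] = 0.1840, γ^t·E[r] = 0.134136, running G = 0.733656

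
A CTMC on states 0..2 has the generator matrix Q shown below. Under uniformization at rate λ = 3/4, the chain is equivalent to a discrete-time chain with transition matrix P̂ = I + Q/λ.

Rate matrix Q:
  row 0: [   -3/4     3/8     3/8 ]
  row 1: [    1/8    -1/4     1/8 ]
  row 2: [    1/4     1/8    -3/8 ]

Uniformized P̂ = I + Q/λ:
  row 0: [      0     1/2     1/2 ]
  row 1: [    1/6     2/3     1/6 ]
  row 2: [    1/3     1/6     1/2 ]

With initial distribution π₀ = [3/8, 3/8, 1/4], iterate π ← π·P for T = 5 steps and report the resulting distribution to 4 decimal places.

π = [0.1921, 0.4615, 0.3464]

t=0: π = [0.3750, 0.3750, 0.2500]
t=1: π = [0.1458, 0.4792, 0.3750]
t=2: π = [0.2049, 0.4549, 0.3403]
t=3: π = [0.1892, 0.4624, 0.3484]
t=4: π = [0.1932, 0.4609, 0.3459]
t=5: π = [0.1921, 0.4615, 0.3464]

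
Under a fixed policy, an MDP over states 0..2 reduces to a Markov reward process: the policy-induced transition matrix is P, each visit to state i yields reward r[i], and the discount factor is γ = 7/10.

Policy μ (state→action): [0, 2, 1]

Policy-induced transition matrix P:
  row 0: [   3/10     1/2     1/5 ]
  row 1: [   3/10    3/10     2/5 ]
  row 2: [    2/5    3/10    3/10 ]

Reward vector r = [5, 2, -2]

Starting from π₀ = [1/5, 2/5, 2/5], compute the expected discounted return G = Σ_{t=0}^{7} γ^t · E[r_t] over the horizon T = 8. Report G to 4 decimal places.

G = 4.7876

t=0: π = [0.2000, 0.4000, 0.4000], E[r] = 1.0000, γ^t·E[r] = 1.000000, running G = 1.000000
t=1: π = [0.3400, 0.3400, 0.3200], E[r] = 1.7400, γ^t·E[r] = 1.218000, running G = 2.218000
t=2: π = [0.3320, 0.3680, 0.3000], E[r] = 1.7960, γ^t·E[r] = 0.880040, running G = 3.098040
t=3: π = [0.3300, 0.3664, 0.3036], E[r] = 1.7756, γ^t·E[r] = 0.609031, running G = 3.707071
t=4: π = [0.3304, 0.3660, 0.3036], E[r] = 1.7765, γ^t·E[r] = 0.426542, running G = 4.133613
t=5: π = [0.3304, 0.3661, 0.3036], E[r] = 1.7768, γ^t·E[r] = 0.298633, running G = 4.432246
t=6: π = [0.3304, 0.3661, 0.3036], E[r] = 1.7768, γ^t·E[r] = 0.209037, running G = 4.641283
t=7: π = [0.3304, 0.3661, 0.3036], E[r] = 1.7768, γ^t·E[r] = 0.146326, running G = 4.787609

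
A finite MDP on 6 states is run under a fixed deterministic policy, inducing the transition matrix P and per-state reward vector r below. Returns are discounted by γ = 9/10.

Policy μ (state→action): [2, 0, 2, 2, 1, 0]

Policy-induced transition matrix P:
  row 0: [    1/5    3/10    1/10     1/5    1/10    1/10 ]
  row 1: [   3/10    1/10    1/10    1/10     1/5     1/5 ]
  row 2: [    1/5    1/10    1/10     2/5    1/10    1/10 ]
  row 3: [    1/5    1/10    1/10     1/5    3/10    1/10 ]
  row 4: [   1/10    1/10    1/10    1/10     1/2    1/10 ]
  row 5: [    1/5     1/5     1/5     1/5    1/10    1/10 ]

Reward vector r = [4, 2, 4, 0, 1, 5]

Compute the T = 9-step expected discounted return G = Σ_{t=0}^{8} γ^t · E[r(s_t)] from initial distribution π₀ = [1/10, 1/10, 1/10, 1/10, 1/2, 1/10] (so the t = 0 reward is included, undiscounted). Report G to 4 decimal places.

G = 13.8027

t=0: π = [0.1000, 0.1000, 0.1000, 0.1000, 0.5000, 0.1000], E[r] = 2.0000, γ^t·E[r] = 2.000000, running G = 2.000000
t=1: π = [0.1600, 0.1300, 0.1100, 0.1600, 0.3300, 0.1100], E[r] = 2.2200, γ^t·E[r] = 1.998000, running G = 3.998000
t=2: π = [0.1800, 0.1430, 0.1110, 0.1760, 0.2770, 0.1130], E[r] = 2.2920, γ^t·E[r] = 1.856520, running G = 5.854520
t=3: π = [0.1866, 0.1473, 0.1113, 0.1802, 0.2603, 0.1143], E[r] = 2.3180, γ^t·E[r] = 1.689822, running G = 7.544342
t=4: π = [0.1887, 0.1488, 0.1114, 0.1815, 0.2549, 0.1147], E[r] = 2.3266, γ^t·E[r] = 1.526456, running G = 9.070798
t=5: π = [0.1894, 0.1492, 0.1115, 0.1819, 0.2531, 0.1149], E[r] = 2.3294, γ^t·E[r] = 1.375469, running G = 10.446267
t=6: π = [0.1896, 0.1494, 0.1115, 0.1821, 0.2526, 0.1149], E[r] = 2.3303, γ^t·E[r] = 1.238405, running G = 11.684671
t=7: π = [0.1897, 0.1494, 0.1115, 0.1821, 0.2524, 0.1149], E[r] = 2.3306, γ^t·E[r] = 1.114706, running G = 12.799377
t=8: π = [0.1897, 0.1494, 0.1115, 0.1821, 0.2523, 0.1149], E[r] = 2.3307, γ^t·E[r] = 1.003277, running G = 13.802653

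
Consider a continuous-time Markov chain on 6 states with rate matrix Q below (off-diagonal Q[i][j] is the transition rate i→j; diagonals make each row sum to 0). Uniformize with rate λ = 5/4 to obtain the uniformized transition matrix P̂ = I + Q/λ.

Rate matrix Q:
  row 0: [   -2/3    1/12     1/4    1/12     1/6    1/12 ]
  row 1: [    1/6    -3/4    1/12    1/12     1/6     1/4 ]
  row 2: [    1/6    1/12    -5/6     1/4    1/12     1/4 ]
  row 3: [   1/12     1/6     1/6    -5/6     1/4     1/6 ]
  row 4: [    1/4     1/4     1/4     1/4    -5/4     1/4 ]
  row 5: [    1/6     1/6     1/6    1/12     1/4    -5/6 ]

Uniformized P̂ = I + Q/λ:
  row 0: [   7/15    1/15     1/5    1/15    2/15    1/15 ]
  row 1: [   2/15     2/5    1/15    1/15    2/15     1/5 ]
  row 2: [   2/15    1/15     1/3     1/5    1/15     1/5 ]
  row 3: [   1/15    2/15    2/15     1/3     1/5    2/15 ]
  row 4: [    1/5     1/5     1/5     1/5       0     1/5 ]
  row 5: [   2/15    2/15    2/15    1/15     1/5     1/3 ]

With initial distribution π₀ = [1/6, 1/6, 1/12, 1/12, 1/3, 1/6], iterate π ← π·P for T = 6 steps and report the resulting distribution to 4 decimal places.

t=0: π = [0.1667, 0.1667, 0.0833, 0.0833, 0.3333, 0.1667]
t=1: π = [0.2056, 0.1833, 0.1722, 0.1444, 0.1000, 0.1944]
t=2: π = [0.1989, 0.1637, 0.1759, 0.1415, 0.1311, 0.1889]
t=3: π = [0.1989, 0.1607, 0.1796, 0.1453, 0.1261, 0.1892]
t=4: π = [0.1984, 0.1594, 0.1802, 0.1462, 0.1268, 0.1890]
t=5: π = [0.1982, 0.1591, 0.1804, 0.1466, 0.1268, 0.1890]
t=6: π = [0.1981, 0.1590, 0.1805, 0.1467, 0.1268, 0.1890]

π = [0.1981, 0.1590, 0.1805, 0.1467, 0.1268, 0.1890]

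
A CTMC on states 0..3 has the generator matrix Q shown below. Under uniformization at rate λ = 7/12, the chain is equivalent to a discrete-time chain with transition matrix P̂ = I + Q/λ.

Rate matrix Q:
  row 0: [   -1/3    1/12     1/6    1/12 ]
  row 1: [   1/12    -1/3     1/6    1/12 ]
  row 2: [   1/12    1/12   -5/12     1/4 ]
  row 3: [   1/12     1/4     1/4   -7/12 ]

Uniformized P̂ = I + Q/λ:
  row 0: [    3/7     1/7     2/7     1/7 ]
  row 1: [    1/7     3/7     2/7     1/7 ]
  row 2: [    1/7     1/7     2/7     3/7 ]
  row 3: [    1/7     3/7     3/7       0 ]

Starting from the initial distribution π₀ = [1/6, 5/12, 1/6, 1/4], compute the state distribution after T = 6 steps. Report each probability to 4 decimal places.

π = [0.2000, 0.2815, 0.3148, 0.2038]

t=0: π = [0.1667, 0.4167, 0.1667, 0.2500]
t=1: π = [0.1905, 0.3333, 0.3214, 0.1548]
t=2: π = [0.1973, 0.2823, 0.3078, 0.2126]
t=3: π = [0.1992, 0.2843, 0.3161, 0.2004]
t=4: π = [0.1998, 0.2813, 0.3143, 0.2045]
t=5: π = [0.1999, 0.2817, 0.3149, 0.2035]
t=6: π = [0.2000, 0.2815, 0.3148, 0.2038]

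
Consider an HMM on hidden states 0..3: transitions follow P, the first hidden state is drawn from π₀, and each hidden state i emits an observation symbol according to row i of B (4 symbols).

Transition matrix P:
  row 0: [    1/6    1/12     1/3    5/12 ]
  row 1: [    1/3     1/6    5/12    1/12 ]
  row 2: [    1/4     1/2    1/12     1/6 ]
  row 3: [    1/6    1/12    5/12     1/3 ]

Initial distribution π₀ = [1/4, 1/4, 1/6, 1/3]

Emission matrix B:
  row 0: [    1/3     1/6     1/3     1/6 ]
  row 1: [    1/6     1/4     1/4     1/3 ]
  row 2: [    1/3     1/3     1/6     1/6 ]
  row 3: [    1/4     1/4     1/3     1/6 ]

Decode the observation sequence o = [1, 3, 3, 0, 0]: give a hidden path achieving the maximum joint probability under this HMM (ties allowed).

path = [3, 2, 1, 0, 2]

t=0: δ = [4.167e-02, 6.250e-02, 5.556e-02, 8.333e-02]  (obs o_0=1)
t=1: δ = [3.472e-03, 9.259e-03, 5.787e-03, 4.630e-03]  ψ = [1, 2, 3, 3]  (obs o_1=3)
t=2: δ = [5.144e-04, 9.645e-04, 6.430e-04, 2.572e-04]  ψ = [1, 2, 1, 3]  (obs o_2=3)
t=3: δ = [1.072e-04, 5.358e-05, 1.340e-04, 5.358e-05]  ψ = [1, 2, 1, 0]  (obs o_3=0)
t=4: δ = [1.116e-05, 1.116e-05, 1.191e-05, 1.116e-05]  ψ = [2, 2, 0, 0]  (obs o_4=0)
backtrack: best end state = 2; path = [3, 2, 1, 0, 2]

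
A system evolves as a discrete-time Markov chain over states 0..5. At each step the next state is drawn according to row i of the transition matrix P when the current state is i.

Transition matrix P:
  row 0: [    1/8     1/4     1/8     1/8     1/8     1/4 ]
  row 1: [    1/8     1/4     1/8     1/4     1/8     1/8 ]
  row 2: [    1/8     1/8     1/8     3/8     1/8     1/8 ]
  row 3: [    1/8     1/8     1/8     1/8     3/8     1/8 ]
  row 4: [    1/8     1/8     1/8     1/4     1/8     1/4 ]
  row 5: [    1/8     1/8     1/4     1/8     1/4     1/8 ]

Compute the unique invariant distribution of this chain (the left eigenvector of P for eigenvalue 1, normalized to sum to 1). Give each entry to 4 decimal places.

Balance equations π_j = Σ_i π_i·P[i][j]:
  π_0 = 1/8·π_0 + 1/8·π_1 + 1/8·π_2 + 1/8·π_3 + 1/8·π_4 + 1/8·π_5
  π_1 = 1/4·π_0 + 1/4·π_1 + 1/8·π_2 + 1/8·π_3 + 1/8·π_4 + 1/8·π_5
  π_2 = 1/8·π_0 + 1/8·π_1 + 1/8·π_2 + 1/8·π_3 + 1/8·π_4 + 1/4·π_5
  π_3 = 1/8·π_0 + 1/4·π_1 + 3/8·π_2 + 1/8·π_3 + 1/4·π_4 + 1/8·π_5
  π_4 = 1/8·π_0 + 1/8·π_1 + 1/8·π_2 + 3/8·π_3 + 1/8·π_4 + 1/4·π_5
  normalize: π_0 + π_1 + π_2 + π_3 + π_4 + π_5 = 1
Solving the linear system gives exactly π = [1/8, 9/56, 2651/18200, 67/325, 3589/18200, 376/2275].

π = [0.1250, 0.1607, 0.1457, 0.2062, 0.1972, 0.1653]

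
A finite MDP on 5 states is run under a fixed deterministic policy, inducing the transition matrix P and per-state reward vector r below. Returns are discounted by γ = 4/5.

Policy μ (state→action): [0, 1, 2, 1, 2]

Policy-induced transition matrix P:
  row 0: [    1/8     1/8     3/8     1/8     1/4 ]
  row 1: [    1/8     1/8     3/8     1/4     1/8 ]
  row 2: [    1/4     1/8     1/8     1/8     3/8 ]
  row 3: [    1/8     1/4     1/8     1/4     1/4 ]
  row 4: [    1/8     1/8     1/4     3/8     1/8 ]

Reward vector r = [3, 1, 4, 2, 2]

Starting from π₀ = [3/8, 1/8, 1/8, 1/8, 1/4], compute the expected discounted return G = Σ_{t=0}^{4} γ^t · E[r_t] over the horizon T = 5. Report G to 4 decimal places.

G = 8.3904

t=0: π = [0.3750, 0.1250, 0.1250, 0.1250, 0.2500], E[r] = 2.5000, γ^t·E[r] = 2.500000, running G = 2.500000
t=1: π = [0.1406, 0.1406, 0.2813, 0.2188, 0.2188], E[r] = 2.5625, γ^t·E[r] = 2.050000, running G = 4.550000
t=2: π = [0.1602, 0.1523, 0.2227, 0.2246, 0.2402], E[r] = 2.4531, γ^t·E[r] = 1.570000, running G = 6.120000
t=3: π = [0.1528, 0.1531, 0.2332, 0.2322, 0.2288], E[r] = 2.4661, γ^t·E[r] = 1.262625, running G = 7.382625
t=4: π = [0.1541, 0.1540, 0.2301, 0.2303, 0.2314], E[r] = 2.4603, γ^t·E[r] = 1.007725, running G = 8.390350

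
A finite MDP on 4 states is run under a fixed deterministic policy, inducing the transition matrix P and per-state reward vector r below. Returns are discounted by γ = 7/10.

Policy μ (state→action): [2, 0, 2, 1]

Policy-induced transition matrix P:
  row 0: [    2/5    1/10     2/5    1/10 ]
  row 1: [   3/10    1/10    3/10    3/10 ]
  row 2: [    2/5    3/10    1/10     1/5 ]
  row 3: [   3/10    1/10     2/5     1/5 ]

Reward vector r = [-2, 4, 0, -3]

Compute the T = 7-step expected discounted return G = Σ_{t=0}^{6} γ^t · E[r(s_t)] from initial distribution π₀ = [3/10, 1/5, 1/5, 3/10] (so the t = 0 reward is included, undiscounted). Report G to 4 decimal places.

t=0: π = [0.3000, 0.2000, 0.2000, 0.3000], E[r] = -0.7000, γ^t·E[r] = -0.700000, running G = -0.700000
t=1: π = [0.3500, 0.1400, 0.3200, 0.1900], E[r] = -0.7100, γ^t·E[r] = -0.497000, running G = -1.197000
t=2: π = [0.3670, 0.1640, 0.2900, 0.1790], E[r] = -0.6150, γ^t·E[r] = -0.301350, running G = -1.498350
t=3: π = [0.3657, 0.1580, 0.2966, 0.1797], E[r] = -0.6385, γ^t·E[r] = -0.219006, running G = -1.717356
t=4: π = [0.3662, 0.1593, 0.2952, 0.1792], E[r] = -0.6329, γ^t·E[r] = -0.151952, running G = -1.869308
t=5: π = [0.3661, 0.1590, 0.2955, 0.1793], E[r] = -0.6340, γ^t·E[r] = -0.106563, running G = -1.975871
t=6: π = [0.3662, 0.1591, 0.2954, 0.1793], E[r] = -0.6338, γ^t·E[r] = -0.074566, running G = -2.050436

G = -2.0504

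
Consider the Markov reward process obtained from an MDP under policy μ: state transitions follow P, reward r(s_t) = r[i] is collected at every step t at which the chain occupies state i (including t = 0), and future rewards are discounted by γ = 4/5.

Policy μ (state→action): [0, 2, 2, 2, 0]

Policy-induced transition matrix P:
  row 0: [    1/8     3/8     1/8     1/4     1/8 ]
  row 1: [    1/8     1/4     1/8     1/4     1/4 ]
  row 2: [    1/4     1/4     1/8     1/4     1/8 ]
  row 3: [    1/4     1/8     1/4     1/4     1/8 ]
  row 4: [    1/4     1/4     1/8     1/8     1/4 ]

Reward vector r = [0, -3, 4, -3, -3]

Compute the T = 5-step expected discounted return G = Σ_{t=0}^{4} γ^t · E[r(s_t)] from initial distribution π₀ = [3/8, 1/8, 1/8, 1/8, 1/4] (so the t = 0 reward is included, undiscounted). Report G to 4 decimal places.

t=0: π = [0.3750, 0.1250, 0.1250, 0.1250, 0.2500], E[r] = -1.0000, γ^t·E[r] = -1.000000, running G = -1.000000
t=1: π = [0.1875, 0.2813, 0.1406, 0.2188, 0.1719], E[r] = -1.4531, γ^t·E[r] = -1.162500, running G = -2.162500
t=2: π = [0.1914, 0.2461, 0.1523, 0.2285, 0.1816], E[r] = -1.3594, γ^t·E[r] = -0.870000, running G = -3.032500
t=3: π = [0.1953, 0.2454, 0.1536, 0.2273, 0.1785], E[r] = -1.3391, γ^t·E[r] = -0.685625, running G = -3.718125
t=4: π = [0.1949, 0.2460, 0.1534, 0.2277, 0.1780], E[r] = -1.3414, γ^t·E[r] = -0.549425, running G = -4.267550

G = -4.2676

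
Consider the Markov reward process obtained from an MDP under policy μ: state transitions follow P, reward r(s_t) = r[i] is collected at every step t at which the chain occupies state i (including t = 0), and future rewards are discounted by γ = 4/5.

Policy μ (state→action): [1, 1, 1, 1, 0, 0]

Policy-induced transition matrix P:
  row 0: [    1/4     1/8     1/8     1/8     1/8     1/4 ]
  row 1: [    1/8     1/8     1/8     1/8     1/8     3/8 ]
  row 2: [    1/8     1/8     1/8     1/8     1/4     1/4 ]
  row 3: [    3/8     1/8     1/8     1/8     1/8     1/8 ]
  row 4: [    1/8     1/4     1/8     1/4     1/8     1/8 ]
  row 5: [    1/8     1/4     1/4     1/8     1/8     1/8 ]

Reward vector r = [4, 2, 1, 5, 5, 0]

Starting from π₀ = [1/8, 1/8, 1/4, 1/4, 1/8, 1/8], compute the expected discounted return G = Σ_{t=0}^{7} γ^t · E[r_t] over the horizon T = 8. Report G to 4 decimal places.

t=0: π = [0.1250, 0.1250, 0.2500, 0.2500, 0.1250, 0.1250], E[r] = 2.8750, γ^t·E[r] = 2.875000, running G = 2.875000
t=1: π = [0.2031, 0.1563, 0.1406, 0.1406, 0.1563, 0.2031], E[r] = 2.7500, γ^t·E[r] = 2.200000, running G = 5.075000
t=2: π = [0.1855, 0.1699, 0.1504, 0.1445, 0.1426, 0.2070], E[r] = 2.6680, γ^t·E[r] = 1.707500, running G = 6.782500
t=3: π = [0.1843, 0.1687, 0.1509, 0.1428, 0.1438, 0.2095], E[r] = 2.6587, γ^t·E[r] = 1.361250, running G = 8.143750
t=4: π = [0.1837, 0.1692, 0.1512, 0.1430, 0.1439, 0.2091], E[r] = 2.6587, γ^t·E[r] = 1.088988, running G = 9.232738
t=5: π = [0.1837, 0.1691, 0.1511, 0.1430, 0.1439, 0.2092], E[r] = 2.6586, γ^t·E[r] = 0.871176, running G = 10.103914
t=6: π = [0.1837, 0.1691, 0.1511, 0.1430, 0.1439, 0.2091], E[r] = 2.6586, γ^t·E[r] = 0.696947, running G = 10.800861
t=7: π = [0.1837, 0.1691, 0.1511, 0.1430, 0.1439, 0.2091], E[r] = 2.6586, γ^t·E[r] = 0.557557, running G = 11.358418

G = 11.3584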